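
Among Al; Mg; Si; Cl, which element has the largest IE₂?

Cl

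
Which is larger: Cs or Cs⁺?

Forming Cs⁺ removes 1 electron from Cs. Fewer electrons for the same nuclear charge means less shielding and a higher Z_eff on the remaining electrons, and for main-group metals the entire outer shell is lost.
A cation is smaller than its parent atom: Cs⁺ < Cs.

Cs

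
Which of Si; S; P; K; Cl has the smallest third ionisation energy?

P

Consider each +2 ion: Si²⁺ still has 2 valence electrons; S²⁺ still has 4 valence electrons; P²⁺ still has 3 valence electrons; K²⁺ is already 1 electron into the core; Cl²⁺ still has 5 valence electrons.
Pulling an electron out of a noble-gas core costs far more than removing a remaining valence electron, so K sits at the high end of IE_3.
Valence configurations: Si²⁺ [Ne]3s², S²⁺ [Ne]3s²3p², P²⁺ [Ne]3s²3p¹, Cl²⁺ [Ne]3s²3p³.
P²⁺ loses a lone 3p electron whereas Si²⁺ must break into a filled 3s² pair, so IE_3(Si) > IE_3(P) even though P has the higher nuclear charge.
Approximate IE_3 values (kJ/mol): Si 3232, S 3357, P 2914, K 4420, Cl 3822.
Putting it together, IE_3: P < Si < S < Cl < K.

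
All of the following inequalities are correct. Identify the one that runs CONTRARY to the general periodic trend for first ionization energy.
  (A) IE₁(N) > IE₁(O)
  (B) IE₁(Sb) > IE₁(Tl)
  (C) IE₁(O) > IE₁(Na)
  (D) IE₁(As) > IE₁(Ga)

The general trend: first ionization energy increases across a period and decreases down a group.
(A) N (period 2, group 15) vs O (period 2, group 16): the stated order contradicts the simple trend.
(B) Sb (period 5, group 15) vs Tl (period 6, group 13): the stated order agrees with the simple trend.
(C) O (period 2, group 16) vs Na (period 3, group 1): the stated order agrees with the simple trend.
(D) As (period 4, group 15) vs Ga (period 4, group 13): the stated order agrees with the simple trend.
The exception is (A): pairing an electron in O's 2p⁴ costs repulsion energy, so O ionizes more easily than half-filled N (2p³).

(A)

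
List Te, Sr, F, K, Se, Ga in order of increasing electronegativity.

F is in period 2, group 17; K is in period 4, group 1; Ga is in period 4, group 13; Se is in period 4, group 16; Sr is in period 5, group 2; Te is in period 5, group 16.
Electronegativity increases across a period and decreases down a group, tracking effective nuclear charge and atomic size.
These span different periods and groups, so the two trends combine.
Sr > K: the two effects oppose for this pair; the across-period effect wins (0.95 vs 0.82).
Ga > Sr: relative to Sr, both the across-period and down-group shifts push Ga's electronegativity up.
Te > Ga: period and group pull opposite ways; the across-period shift dominates (2.10 vs 1.81).
Se > Te: they share group 16; the group trend gives Se the larger value.
F > Se: both effects reinforce here, so F is clearly the higher of the two.
For reference (Pauling): F 3.98, K 0.82, Ga 1.81, Se 2.55, Sr 0.95, Te 2.10.
So from lowest to highest: K < Sr < Ga < Te < Se < F.

K < Sr < Ga < Te < Se < F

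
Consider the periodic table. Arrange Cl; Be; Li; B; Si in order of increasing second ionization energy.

Si < Be < Cl < B < Li

IE_2 is the cost of taking one more electron from the +1 cation: Cl⁺ still has 6 valence electrons; Be⁺ still has 1 valence electron; Li⁺ is the bare [He] core; B⁺ still has 2 valence electrons; Si⁺ still has 3 valence electrons.
Core electrons are held far more tightly than valence electrons, so Li tops the IE_2 order.
Valence configurations: Cl⁺ [Ne]3s²3p⁴, Be⁺ [He]2s¹, B⁺ [He]2s², Si⁺ [Ne]3s²3p¹.
The numbers (kJ/mol): Cl 2298, Be 1757, Li 7298, B 2427, Si 1577.
Hence IE_2: Si < Be < Cl < B < Li.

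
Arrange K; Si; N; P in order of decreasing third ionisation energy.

The third ionization energy removes an electron from the +2 ion. For each element: K²⁺ is already 1 electron into the core; Si²⁺ still has 2 valence electrons; N²⁺ still has 3 valence electrons; P²⁺ still has 3 valence electrons.
Usually core removal costs more than valence removal, but here the competition is close: a tightly held n=2 valence electron can cost more to remove than an n=3 core electron, so the actual values have to decide it.
Valence configurations: Si²⁺ [Ne]3s², N²⁺ [He]2s²2p¹, P²⁺ [Ne]3s²3p¹.
P²⁺ loses a lone 3p electron whereas Si²⁺ must break into a filled 3s² pair, so IE_3(Si) > IE_3(P) even though P has the higher nuclear charge.
The numbers (kJ/mol): K 4420, Si 3232, N 4578, P 2914.
So the third ionization energies run P < Si < K < N.

N, K, Si, P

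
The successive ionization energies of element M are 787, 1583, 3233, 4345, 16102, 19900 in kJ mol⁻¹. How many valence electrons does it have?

4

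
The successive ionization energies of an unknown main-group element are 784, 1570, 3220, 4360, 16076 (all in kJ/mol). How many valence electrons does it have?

Look for the largest jump between consecutive ionization energies: IE5/IE4 ≈ 3.7, far larger than any earlier ratio.
That jump marks the point where a core electron is being removed. So the atom has 4 valence electrons.

4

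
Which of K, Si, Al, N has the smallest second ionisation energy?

Si

After 1 electron has been removed, what remains? K⁺ is the bare [Ar] core; Si⁺ still has 3 valence electrons; Al⁺ still has 2 valence electrons; N⁺ still has 4 valence electrons.
Breaking into a closed-shell core is much more expensive than removing a leftover valence electron — K has the largest IE_2 here.
Valence configurations: Si⁺ [Ne]3s²3p¹, Al⁺ [Ne]3s², N⁺ [He]2s²2p².
Si⁺ loses a lone 3p electron whereas Al⁺ must break into a filled 3s² pair, so IE_2(Al) > IE_2(Si) even though Si has the higher nuclear charge.
Approximate IE_2 values (kJ/mol): K 3052, Si 1577, Al 1817, N 2856.
So the second ionization energies run Si < Al < N < K.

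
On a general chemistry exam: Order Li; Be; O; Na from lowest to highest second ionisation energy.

Be < O < Na < Li

IE_2 is the cost of taking one more electron from the +1 cation: Li⁺ is the bare [He] core; Be⁺ still has 1 valence electron; O⁺ still has 5 valence electrons; Na⁺ is the bare [Ne] core.
Core electrons are held far more tightly than valence electrons, so Na and Li top the IE_2 order.
Valence configurations: Be⁺ [He]2s¹, O⁺ [He]2s²2p³.
Tabulated IE_2 (kJ/mol): Li 7298, Be 1757, O 3388, Na 4562.
Overall IE_2 order: Be < O < Na < Li.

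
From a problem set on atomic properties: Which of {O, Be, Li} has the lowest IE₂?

Be

Consider each +1 ion: O⁺ still has 5 valence electrons; Be⁺ still has 1 valence electron; Li⁺ is the bare [He] core.
Pulling an electron out of a noble-gas core costs far more than removing a remaining valence electron, so Li sits at the high end of IE_2.
Valence configurations: O⁺ [He]2s²2p³, Be⁺ [He]2s¹.
The numbers (kJ/mol): O 3388, Be 1757, Li 7298.
Overall IE_2 order: Be < O < Li.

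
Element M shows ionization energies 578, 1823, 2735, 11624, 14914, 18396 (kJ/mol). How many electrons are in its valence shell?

3

Look for the largest jump between consecutive ionization energies: IE4/IE3 ≈ 4.3, far larger than any earlier ratio.
That jump marks the point where a core electron is being removed. So the atom has 3 valence electrons.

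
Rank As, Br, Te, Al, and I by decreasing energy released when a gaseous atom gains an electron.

Al is in period 3, group 13; As is in period 4, group 15; Br is in period 4, group 17; Te is in period 5, group 16; I is in period 5, group 17.
EA tends to increase across a period and decrease down a group, though the pattern is less regular than for IE or radius.
Here both period and group differ, so the two effects have to be weighed against each other.
As > Al: the two effects oppose for this pair; the across-period effect wins (78 vs 42 kJ/mol).
Te > As: the two effects oppose for this pair; the across-period effect wins (190 vs 78 kJ/mol).
I > Te: I lies to the right of Te in period 5, so the across-period effect alone puts I higher.
Br > I: Br sits above I in group 17, so the down-group effect alone puts Br higher.
Approximate values (kJ/mol): Al 42, As 78, Br 325, Te 190, I 295.
So from highest to lowest: Br > I > Te > As > Al.

Br, I, Te, As, Al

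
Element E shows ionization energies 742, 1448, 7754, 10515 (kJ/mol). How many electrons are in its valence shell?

Look for the largest jump between consecutive ionization energies: IE3/IE2 ≈ 5.4, far larger than any earlier ratio.
That jump marks the point where a core electron is being removed. So the atom has 2 valence electrons.

2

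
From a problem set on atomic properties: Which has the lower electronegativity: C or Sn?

Sn

Smaller atoms with higher effective nuclear charge are more electronegative.
All are in group 14, so electronegativity increases up the group.
So Sn has the lower electronegativity (Sn < C).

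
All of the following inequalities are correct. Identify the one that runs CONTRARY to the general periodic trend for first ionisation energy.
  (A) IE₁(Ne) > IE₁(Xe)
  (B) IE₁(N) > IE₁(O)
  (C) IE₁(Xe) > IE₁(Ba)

(B)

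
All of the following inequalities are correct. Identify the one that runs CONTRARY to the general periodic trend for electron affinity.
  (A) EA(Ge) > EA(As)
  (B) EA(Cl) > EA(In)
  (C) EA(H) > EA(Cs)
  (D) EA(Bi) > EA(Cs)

(A)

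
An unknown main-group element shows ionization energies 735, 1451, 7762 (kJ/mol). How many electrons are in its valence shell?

2

Look for the largest jump between consecutive ionization energies: IE3/IE2 ≈ 5.3, far larger than any earlier ratio.
That jump marks the point where a core electron is being removed. So the atom has 2 valence electrons.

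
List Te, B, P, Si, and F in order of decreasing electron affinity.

F, Te, Si, P, B

B is in period 2, group 13; F is in period 2, group 17; Si is in period 3, group 14; P is in period 3, group 15; Te is in period 5, group 16.
Adding an electron releases more energy for atoms nearer the top right (short of the noble gases).
Neither a single period nor a single group — weigh both effects.
P > B: period and group pull opposite ways; the across-period shift dominates (72 vs 27 kJ/mol).
Si > P: this pair runs against the simple trend — see the exception note.
Te > Si: the two effects oppose for this pair; the across-period effect wins (190 vs 134 kJ/mol).
F > Te: relative to Te, both the across-period and down-group shifts push F's electron affinity up.
Note the exception: Si has a higher electron affinity than P, contrary to the simple trend — adding an electron to P's half-filled 3p³ is unfavourable, so Si (3p²) has the more exothermic EA.
For reference (kJ/mol): B 27, F 328, Si 134, P 72, Te 190.
So from highest to lowest: F > Te > Si > P > B.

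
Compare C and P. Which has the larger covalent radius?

P

C is in period 2, group 14; P is in period 3, group 15.
Radius decreases left→right (rising Z_eff, same n) and increases top→bottom (higher n).
A diagonal step moves right (one effect) and down (the opposite effect) at once.
P > C: period and group pull opposite ways; the down-group shift dominates (111 vs 75 pm).
Approximate values (pm): C 75, P 111.
So P has the larger covalent radius (P > C).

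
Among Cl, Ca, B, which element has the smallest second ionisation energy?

Ca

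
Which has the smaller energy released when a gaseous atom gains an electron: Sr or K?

Sr

Adding an electron releases more energy for atoms nearer the top right (short of the noble gases).
A diagonal step moves right (one effect) and down (the opposite effect) at once.
K > Sr: period and group pull opposite ways; the down-group shift dominates (48 vs 5 kJ/mol).
For reference (kJ/mol): K 48, Sr 5.
So Sr has the smaller energy released when a gaseous atom gains an electron (Sr < K).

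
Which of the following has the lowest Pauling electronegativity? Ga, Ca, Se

Ca is in period 4, group 2; Ga is in period 4, group 13; Se is in period 4, group 16.
EN rises left→right (higher Z_eff, smaller atoms) and falls top→bottom (larger, more shielded atoms).
All lie in period 4, so electronegativity increases left to right.
The lowest Pauling electronegativity among these belongs to Ca.

Ca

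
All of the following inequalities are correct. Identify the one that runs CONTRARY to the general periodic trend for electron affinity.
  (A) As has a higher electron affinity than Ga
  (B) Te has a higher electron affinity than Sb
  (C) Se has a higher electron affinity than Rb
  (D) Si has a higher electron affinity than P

(D)

The general trend: electron affinity increases across a period and decreases down a group.
(A) As (period 4, group 15) vs Ga (period 4, group 13): the stated order agrees with the simple trend.
(B) Te (period 5, group 16) vs Sb (period 5, group 15): the stated order agrees with the simple trend.
(C) Se (period 4, group 16) vs Rb (period 5, group 1): the stated order agrees with the simple trend.
(D) Si (period 3, group 14) vs P (period 3, group 15): the stated order contradicts the simple trend.
The exception is (D): adding an electron to P's half-filled 3p³ is unfavourable, so Si (3p²) has the more exothermic EA.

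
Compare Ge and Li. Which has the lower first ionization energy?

First ionization energy rises across a period (greater Z_eff holds electrons more tightly) and falls down a group (valence electrons are farther from the nucleus).
These span different periods and groups, so the two trends combine.
Ge > Li: the two effects oppose for this pair; the across-period effect wins (762 vs 520 kJ/mol).
Tabulated first ionization energy (kJ/mol): Li 520, Ge 762.
So Li has the lower first ionization energy (Li < Ge).

Li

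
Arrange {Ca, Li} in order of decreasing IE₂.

IE_2 is the cost of taking one more electron from the +1 cation: Ca⁺ still has 1 valence electron; Li⁺ is the bare [He] core.
Pulling an electron out of a noble-gas core costs far more than removing a remaining valence electron, so Li sits at the high end of IE_2.
Approximate IE_2 values (kJ/mol): Ca 1145, Li 7298.
So the second ionization energies run Ca < Li.

Li > Ca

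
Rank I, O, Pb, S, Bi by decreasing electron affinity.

EA tends to increase across a period and decrease down a group, though the pattern is less regular than for IE or radius.
Neither a single period nor a single group — weigh both effects.
Bi > Pb: Bi lies to the right of Pb in period 6, so the across-period effect alone puts Bi higher.
O > Bi: relative to Bi, both the across-period and down-group shifts push O's electron affinity up.
S > O: this pair runs against the simple trend — see the exception note.
I > S: period and group pull opposite ways; the across-period shift dominates (295 vs 200 kJ/mol).
Note the exception: S has a higher electron affinity than O, contrary to the simple trend — the compact 2p subshell of O repels the added electron more than S's larger 3p does.
For reference (kJ/mol): O 141, S 200, I 295, Pb 35, Bi 91.
So from highest to lowest: I > S > O > Bi > Pb.

I > S > O > Bi > Pb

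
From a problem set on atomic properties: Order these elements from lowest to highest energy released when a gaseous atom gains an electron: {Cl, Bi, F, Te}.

Bi < Te < F < Cl

F is in period 2, group 17; Cl is in period 3, group 17; Te is in period 5, group 16; Bi is in period 6, group 15.
Electron affinity generally becomes more exothermic across a period toward the halogens and less exothermic down a group.
Neither a single period nor a single group — weigh both effects.
Te > Bi: both effects reinforce here, so Te is clearly the higher of the two.
F > Te: both effects reinforce here, so F is clearly the higher of the two.
Cl > F: this pair runs against the simple trend — see the exception note.
Note the exception: Cl has a higher electron affinity than F, contrary to the simple trend — F's small 2p subshell makes the incoming electron feel strong e⁻–e⁻ repulsion, so Cl actually releases more energy on gaining an electron.
Approximate values (kJ/mol): F 328, Cl 349, Te 190, Bi 91.
So from lowest to highest: Bi < Te < F < Cl.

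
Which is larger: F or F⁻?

F⁻

Forming F⁻ adds 1 electron to F. More electron–electron repulsion in the same shell, with unchanged nuclear charge, lets the cloud expand.
An anion is larger than its parent atom: F⁻ > F.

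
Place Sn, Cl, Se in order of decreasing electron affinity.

Cl is in period 3, group 17; Se is in period 4, group 16; Sn is in period 5, group 14.
Adding an electron releases more energy for atoms nearer the top right (short of the noble gases).
Here both period and group differ, so the two effects have to be weighed against each other.
Se > Sn: relative to Sn, both the across-period and down-group shifts push Se's electron affinity up.
Cl > Se: both effects reinforce here, so Cl is clearly the higher of the two.
Approximate values (kJ/mol): Cl 349, Se 195, Sn 107.
So from highest to lowest: Cl > Se > Sn.

Cl > Se > Sn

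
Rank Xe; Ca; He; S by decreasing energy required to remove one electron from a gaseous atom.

He > Xe > S > Ca

He is in period 1, group 18; S is in period 3, group 16; Ca is in period 4, group 2; Xe is in period 5, group 18.
Removing the outermost electron gets harder across a period and easier down a group.
These span different periods and groups, so the two trends combine.
S > Ca: both effects reinforce here, so S is clearly the higher of the two.
Xe > S: the two effects oppose for this pair; the across-period effect wins (1170 vs 1000 kJ/mol).
He > Xe: He sits above Xe in group 18, so the down-group effect alone puts He higher.
Tabulated first ionization energy (kJ/mol): He 2372, S 1000, Ca 590, Xe 1170.
So from highest to lowest: He > Xe > S > Ca.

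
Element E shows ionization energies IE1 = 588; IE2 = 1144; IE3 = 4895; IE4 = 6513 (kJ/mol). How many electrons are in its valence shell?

2

Look for the largest jump between consecutive ionization energies: IE3/IE2 ≈ 4.3, far larger than any earlier ratio.
That jump marks the point where a core electron is being removed. So the atom has 2 valence electrons.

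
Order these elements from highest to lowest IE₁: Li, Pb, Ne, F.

Li is in period 2, group 1; F is in period 2, group 17; Ne is in period 2, group 18; Pb is in period 6, group 14.
Removing the outermost electron gets harder across a period and easier down a group.
Here both period and group differ, so the two effects have to be weighed against each other.
Pb > Li: period and group pull opposite ways; the across-period shift dominates (716 vs 520 kJ/mol).
F > Pb: both effects reinforce here, so F is clearly the higher of the two.
Ne > F: both are in period 2; the period trend gives Ne the larger value.
Tabulated first ionization energy (kJ/mol): Li 520, F 1681, Ne 2081, Pb 716.
So from highest to lowest: Ne > F > Pb > Li.

Ne > F > Pb > Li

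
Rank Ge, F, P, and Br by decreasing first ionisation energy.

Across a period the outer electron is held more tightly (higher IE₁); down a group it sits in a higher shell, more shielded, and comes off more easily.
Neither a single period nor a single group — weigh both effects.
P > Ge: both effects reinforce here, so P is clearly the higher of the two.
Br > P: period and group pull opposite ways; the across-period shift dominates (1140 vs 1012 kJ/mol).
F > Br: they share group 17; the group trend gives F the larger value.
Tabulated first ionization energy (kJ/mol): F 1681, P 1012, Ge 762, Br 1140.
So from highest to lowest: F > Br > P > Ge.

F > Br > P > Ge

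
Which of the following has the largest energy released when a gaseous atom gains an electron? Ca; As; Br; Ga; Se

Adding an electron releases more energy for atoms nearer the top right (short of the noble gases).
All lie in period 4, so electron affinity increases left to right.
The largest energy released when a gaseous atom gains an electron among these belongs to Br.

Br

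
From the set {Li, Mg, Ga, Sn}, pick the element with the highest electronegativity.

Sn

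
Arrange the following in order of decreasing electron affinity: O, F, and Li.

F > O > Li

Li is in period 2, group 1; O is in period 2, group 16; F is in period 2, group 17.
EA tends to increase across a period and decrease down a group, though the pattern is less regular than for IE or radius.
All lie in period 2, so electron affinity increases left to right.
So from highest to lowest: F > O > Li.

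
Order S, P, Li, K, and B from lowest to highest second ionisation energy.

P, S, B, K, Li

IE_2 is the cost of taking one more electron from the +1 cation: S⁺ still has 5 valence electrons; P⁺ still has 4 valence electrons; Li⁺ is the bare [He] core; K⁺ is the bare [Ar] core; B⁺ still has 2 valence electrons.
Core electrons are held far more tightly than valence electrons, so K and Li top the IE_2 order.
Valence configurations: S⁺ [Ne]3s²3p³, P⁺ [Ne]3s²3p², B⁺ [He]2s².
Approximate IE_2 values (kJ/mol): S 2252, P 1907, Li 7298, K 3052, B 2427.
Overall IE_2 order: P < S < B < K < Li.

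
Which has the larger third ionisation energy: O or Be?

After 2 electrons have been removed, what remains? O²⁺ still has 4 valence electrons; Be²⁺ is the bare [He] core.
Core electrons are held far more tightly than valence electrons, so Be tops the IE_3 order.
Tabulated IE_3 (kJ/mol): O 5300, Be 14849.
Overall IE_3 order: O < Be.

Be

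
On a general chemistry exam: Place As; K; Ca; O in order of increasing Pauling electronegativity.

K < Ca < As < O

O is in period 2, group 16; K is in period 4, group 1; Ca is in period 4, group 2; As is in period 4, group 15.
Electronegativity increases across a period and decreases down a group, tracking effective nuclear charge and atomic size.
These span different periods and groups, so the two trends combine.
Ca > K: Ca lies to the right of K in period 4, so the across-period effect alone puts Ca higher.
As > Ca: both are in period 4; the period trend gives As the larger value.
O > As: relative to As, both the across-period and down-group shifts push O's electronegativity up.
Tabulated electronegativity (Pauling): O 3.44, K 0.82, Ca 1.00, As 2.18.
So from lowest to highest: K < Ca < As < O.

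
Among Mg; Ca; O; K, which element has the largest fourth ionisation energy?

Consider each +3 ion: Mg³⁺ is already 1 electron into the core; Ca³⁺ is already 1 electron into the core; O³⁺ still has 3 valence electrons; K³⁺ is already 2 electrons into the core.
Usually core removal costs more than valence removal, but here the competition is close: a tightly held n=2 valence electron can cost more to remove than an n=3 core electron, so the actual values have to decide it.
Tabulated IE_4 (kJ/mol): Mg 10543, Ca 6491, O 7469, K 5877.
Hence IE_4: K < Ca < O < Mg.

Mg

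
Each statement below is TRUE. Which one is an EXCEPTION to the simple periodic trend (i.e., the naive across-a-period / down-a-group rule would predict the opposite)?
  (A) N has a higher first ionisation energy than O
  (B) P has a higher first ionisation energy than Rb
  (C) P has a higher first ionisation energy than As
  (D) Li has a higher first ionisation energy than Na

(A)

The general trend: first ionisation energy increases across a period and decreases down a group.
(A) N (period 2, group 15) vs O (period 2, group 16): the stated order contradicts the simple trend.
(B) P (period 3, group 15) vs Rb (period 5, group 1): the stated order agrees with the simple trend.
(C) P (period 3, group 15) vs As (period 4, group 15): the stated order agrees with the simple trend.
(D) Li (period 2, group 1) vs Na (period 3, group 1): the stated order agrees with the simple trend.
The exception is (A): pairing an electron in O's 2p⁴ costs repulsion energy, so O ionizes more easily than half-filled N (2p³).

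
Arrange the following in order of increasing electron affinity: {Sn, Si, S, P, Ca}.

Ca < P < Sn < Si < S

Adding an electron releases more energy for atoms nearer the top right (short of the noble gases).
These span different periods and groups, so the two trends combine.
P > Ca: relative to Ca, both the across-period and down-group shifts push P's electron affinity up.
Sn > P: this pair runs against the simple trend — see the exception note.
Si > Sn: they share group 14; the group trend gives Si the larger value.
S > Si: both are in period 3; the period trend gives S the larger value.
Note the exception: Sn has a higher electron affinity than P, contrary to the simple trend — adding an electron to P's half-filled np³ subshell costs electron-pairing energy.
Note the exception: Si has a higher electron affinity than P, contrary to the simple trend — adding an electron to P's half-filled 3p³ is unfavourable, so Si (3p²) has the more exothermic EA.
For reference (kJ/mol): Si 134, P 72, S 200, Ca 2, Sn 107.
So from lowest to highest: Ca < P < Sn < Si < S.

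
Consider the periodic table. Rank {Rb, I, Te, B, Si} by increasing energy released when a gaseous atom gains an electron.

B < Rb < Si < Te < I

Adding an electron releases more energy for atoms nearer the top right (short of the noble gases).
Neither a single period nor a single group — weigh both effects.
Rb > B: this pair runs against the simple trend — see the exception note.
Si > Rb: both effects reinforce here, so Si is clearly the higher of the two.
Te > Si: period and group pull opposite ways; the across-period shift dominates (190 vs 134 kJ/mol).
I > Te: I lies to the right of Te in period 5, so the across-period effect alone puts I higher.
Note the exception: Rb has a higher electron affinity than B, contrary to the simple trend — B's ns²np¹ configuration gives only a small electron affinity — the sparsely filled np subshell binds an added electron weakly.
Approximate values (kJ/mol): B 27, Si 134, Rb 47, Te 190, I 295.
So from lowest to highest: B < Rb < Si < Te < I.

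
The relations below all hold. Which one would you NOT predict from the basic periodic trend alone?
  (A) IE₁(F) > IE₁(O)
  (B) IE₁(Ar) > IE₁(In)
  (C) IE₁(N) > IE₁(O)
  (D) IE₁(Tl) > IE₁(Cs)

(C)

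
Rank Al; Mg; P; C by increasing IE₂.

Mg < Al < P < C

IE_2 is the cost of taking one more electron from the +1 cation: Al⁺ still has 2 valence electrons; Mg⁺ still has 1 valence electron; P⁺ still has 4 valence electrons; C⁺ still has 3 valence electrons.
All are still removing valence electrons, so compare the +1 ions as you would atoms: IE_2 generally rises across a period (higher Z_eff) and falls down a group (larger shell), subject to the usual subshell exceptions.
Valence configurations: Al⁺ [Ne]3s², Mg⁺ [Ne]3s¹, P⁺ [Ne]3s²3p², C⁺ [He]2s²2p¹.
Tabulated IE_2 (kJ/mol): Al 1817, Mg 1451, P 1907, C 2353.
So the second ionization energies run Mg < Al < P < C.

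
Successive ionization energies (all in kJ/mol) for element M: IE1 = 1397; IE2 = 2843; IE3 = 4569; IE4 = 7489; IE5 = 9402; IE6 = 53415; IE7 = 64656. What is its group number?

Group 15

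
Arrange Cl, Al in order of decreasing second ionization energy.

Cl > Al

Consider each +1 ion: Cl⁺ still has 6 valence electrons; Al⁺ still has 2 valence electrons.
All are still removing valence electrons, so compare the +1 ions as you would atoms: IE_2 generally rises across a period (higher Z_eff) and falls down a group (larger shell), subject to the usual subshell exceptions.
Valence configurations: Cl⁺ [Ne]3s²3p⁴, Al⁺ [Ne]3s².
Approximate IE_2 values (kJ/mol): Cl 2298, Al 1817.
Overall IE_2 order: Al < Cl.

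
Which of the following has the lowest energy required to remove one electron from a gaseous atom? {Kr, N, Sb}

N is in period 2, group 15; Kr is in period 4, group 18; Sb is in period 5, group 15.
Across a period the outer electron is held more tightly (higher IE₁); down a group it sits in a higher shell, more shielded, and comes off more easily.
Here both period and group differ, so the two effects have to be weighed against each other.
Kr > Sb: both effects reinforce here, so Kr is clearly the higher of the two.
N > Kr: period and group pull opposite ways; the down-group shift dominates (1402 vs 1351 kJ/mol).
For reference (kJ/mol): N 1402, Kr 1351, Sb 831.
The lowest energy required to remove one electron from a gaseous atom among these belongs to Sb.

Sb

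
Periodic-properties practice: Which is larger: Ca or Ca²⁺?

Forming Ca²⁺ removes 2 electrons from Ca. Fewer electrons for the same nuclear charge means less shielding and a higher Z_eff on the remaining electrons, and for main-group metals the entire outer shell is lost.
A cation is smaller than its parent atom: Ca²⁺ < Ca.

Ca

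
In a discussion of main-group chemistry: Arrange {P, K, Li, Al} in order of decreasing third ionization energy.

Li > K > P > Al

IE_3 is the cost of taking one more electron from the +2 cation: P²⁺ still has 3 valence electrons; K²⁺ is already 1 electron into the core; Li²⁺ is already 1 electron into the core; Al²⁺ still has 1 valence electron.
Core electrons are held far more tightly than valence electrons, so K and Li top the IE_3 order.
Valence configurations: P²⁺ [Ne]3s²3p¹, Al²⁺ [Ne]3s¹.
Approximate IE_3 values (kJ/mol): P 2914, K 4420, Li 11815, Al 2745.
So the third ionization energies run Al < P < K < Li.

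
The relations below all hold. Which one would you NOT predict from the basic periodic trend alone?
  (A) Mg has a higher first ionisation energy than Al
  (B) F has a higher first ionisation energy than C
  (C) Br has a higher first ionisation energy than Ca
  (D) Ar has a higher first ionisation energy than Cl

The general trend: first ionisation energy increases across a period and decreases down a group.
(A) Mg (period 3, group 2) vs Al (period 3, group 13): the stated order contradicts the simple trend.
(B) F (period 2, group 17) vs C (period 2, group 14): the stated order agrees with the simple trend.
(C) Br (period 4, group 17) vs Ca (period 4, group 2): the stated order agrees with the simple trend.
(D) Ar (period 3, group 18) vs Cl (period 3, group 17): the stated order agrees with the simple trend.
The exception is (A): Al's single 3p electron is easier to remove than one from Mg's filled 3s².

(A)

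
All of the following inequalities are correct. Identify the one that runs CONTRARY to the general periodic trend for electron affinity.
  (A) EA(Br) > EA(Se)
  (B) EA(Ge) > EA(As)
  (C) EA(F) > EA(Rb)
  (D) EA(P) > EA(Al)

(B)

The general trend: electron affinity increases across a period and decreases down a group.
(A) Br (period 4, group 17) vs Se (period 4, group 16): the stated order agrees with the simple trend.
(B) Ge (period 4, group 14) vs As (period 4, group 15): the stated order contradicts the simple trend.
(C) F (period 2, group 17) vs Rb (period 5, group 1): the stated order agrees with the simple trend.
(D) P (period 3, group 15) vs Al (period 3, group 13): the stated order agrees with the simple trend.
The exception is (B): adding an electron to As's half-filled 4p³ is unfavourable, so Ge (4p²) has the more exothermic EA.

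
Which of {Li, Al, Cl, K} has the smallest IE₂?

Al

After 1 electron has been removed, what remains? Li⁺ is the bare [He] core; Al⁺ still has 2 valence electrons; Cl⁺ still has 6 valence electrons; K⁺ is the bare [Ar] core.
Breaking into a closed-shell core is much more expensive than removing a leftover valence electron — K and Li have the largest IE_2 here.
Valence configurations: Al⁺ [Ne]3s², Cl⁺ [Ne]3s²3p⁴.
Approximate IE_2 values (kJ/mol): Li 7298, Al 1817, Cl 2298, K 3052.
Putting it together, IE_2: Al < Cl < K < Li.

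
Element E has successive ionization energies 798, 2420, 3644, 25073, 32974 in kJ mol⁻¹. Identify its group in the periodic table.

Group 13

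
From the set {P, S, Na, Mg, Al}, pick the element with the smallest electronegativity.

Smaller atoms with higher effective nuclear charge are more electronegative.
All lie in period 3, so electronegativity increases left to right.
The smallest electronegativity among these belongs to Na.

Na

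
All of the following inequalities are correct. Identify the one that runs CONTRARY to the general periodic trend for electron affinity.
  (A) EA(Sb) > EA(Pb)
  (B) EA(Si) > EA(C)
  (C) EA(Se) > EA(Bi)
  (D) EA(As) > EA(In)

(B)

The general trend: electron affinity increases across a period and decreases down a group.
(A) Sb (period 5, group 15) vs Pb (period 6, group 14): the stated order agrees with the simple trend.
(B) Si (period 3, group 14) vs C (period 2, group 14): the stated order contradicts the simple trend.
(C) Se (period 4, group 16) vs Bi (period 6, group 15): the stated order agrees with the simple trend.
(D) As (period 4, group 15) vs In (period 5, group 13): the stated order agrees with the simple trend.
The exception is (B): Si's larger, more diffuse 3p orbitals accept an added electron slightly more readily than C's compact 2p.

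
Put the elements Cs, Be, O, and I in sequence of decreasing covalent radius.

Cs > I > Be > O

Across a period the added protons contract the valence shell; down a group each new principal shell makes the atom larger.
These span different periods and groups, so the two trends combine.
Be > O: both are in period 2; the period trend gives Be the larger value.
I > Be: period and group pull opposite ways; the down-group shift dominates (133 vs 102 pm).
Cs > I: both effects reinforce here, so Cs is clearly the larger of the two.
For reference (pm): Be 102, O 63, I 133, Cs 232.
So from largest to smallest: Cs > I > Be > O.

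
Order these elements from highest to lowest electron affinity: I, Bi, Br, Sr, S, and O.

Electron affinity generally becomes more exothermic across a period toward the halogens and less exothermic down a group.
These span different periods and groups, so the two trends combine.
Bi > Sr: period and group pull opposite ways; the across-period shift dominates (91 vs 5 kJ/mol).
O > Bi: relative to Bi, both the across-period and down-group shifts push O's electron affinity up.
S > O: this pair runs against the simple trend — see the exception note.
I > S: period and group pull opposite ways; the across-period shift dominates (295 vs 200 kJ/mol).
Br > I: they share group 17; the group trend gives Br the larger value.
Note the exception: S has a higher electron affinity than O, contrary to the simple trend — the compact 2p subshell of O repels the added electron more than S's larger 3p does.
For reference (kJ/mol): O 141, S 200, Br 325, Sr 5, I 295, Bi 91.
So from highest to lowest: Br > I > S > O > Bi > Sr.

Br > I > S > O > Bi > Sr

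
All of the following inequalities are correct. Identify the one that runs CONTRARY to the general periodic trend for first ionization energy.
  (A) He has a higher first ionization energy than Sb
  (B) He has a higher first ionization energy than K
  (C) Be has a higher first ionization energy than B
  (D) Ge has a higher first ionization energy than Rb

(C)

The general trend: first ionization energy increases across a period and decreases down a group.
(A) He (period 1, group 18) vs Sb (period 5, group 15): the stated order agrees with the simple trend.
(B) He (period 1, group 18) vs K (period 4, group 1): the stated order agrees with the simple trend.
(C) Be (period 2, group 2) vs B (period 2, group 13): the stated order contradicts the simple trend.
(D) Ge (period 4, group 14) vs Rb (period 5, group 1): the stated order agrees with the simple trend.
The exception is (C): removing B's lone 2p electron is easier than breaking Be's filled 2s².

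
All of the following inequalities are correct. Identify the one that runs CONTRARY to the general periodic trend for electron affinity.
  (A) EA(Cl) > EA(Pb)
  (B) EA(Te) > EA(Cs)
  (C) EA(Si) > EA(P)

The general trend: electron affinity increases across a period and decreases down a group.
(A) Cl (period 3, group 17) vs Pb (period 6, group 14): the stated order agrees with the simple trend.
(B) Te (period 5, group 16) vs Cs (period 6, group 1): the stated order agrees with the simple trend.
(C) Si (period 3, group 14) vs P (period 3, group 15): the stated order contradicts the simple trend.
The exception is (C): adding an electron to P's half-filled 3p³ is unfavourable, so Si (3p²) has the more exothermic EA.

(C)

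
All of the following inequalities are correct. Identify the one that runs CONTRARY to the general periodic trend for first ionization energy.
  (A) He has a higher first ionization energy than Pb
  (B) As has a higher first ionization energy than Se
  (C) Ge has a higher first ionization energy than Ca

The general trend: first ionization energy increases across a period and decreases down a group.
(A) He (period 1, group 18) vs Pb (period 6, group 14): the stated order agrees with the simple trend.
(B) As (period 4, group 15) vs Se (period 4, group 16): the stated order contradicts the simple trend.
(C) Ge (period 4, group 14) vs Ca (period 4, group 2): the stated order agrees with the simple trend.
The exception is (B): Se (4p⁴) ionizes more easily than half-filled As (4p³).

(B)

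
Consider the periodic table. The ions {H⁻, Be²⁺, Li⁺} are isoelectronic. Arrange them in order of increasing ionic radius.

All of these have 2 electrons, so size is governed by nuclear charge alone: the more protons, the stronger the pull on the same electron cloud, and the smaller the ion.
Nuclear charges: Be²⁺ (Z=4), Li⁺ (Z=3), H⁻ (Z=1).
Smallest to largest: Be²⁺ < Li⁺ < H⁻.

Be²⁺ < Li⁺ < H⁻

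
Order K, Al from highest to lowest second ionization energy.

K > Al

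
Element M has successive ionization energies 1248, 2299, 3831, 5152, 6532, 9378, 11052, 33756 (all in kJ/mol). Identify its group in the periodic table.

Look for the largest jump between consecutive ionization energies: IE8/IE7 ≈ 3.1, far larger than any earlier ratio.
That jump marks the point where a core electron is being removed. So the atom has 7 valence electrons.
A main-group element with 7 valence electrons is in group 17.

Group 17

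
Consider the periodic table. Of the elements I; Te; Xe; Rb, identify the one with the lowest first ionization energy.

First ionization energy rises across a period (greater Z_eff holds electrons more tightly) and falls down a group (valence electrons are farther from the nucleus).
All lie in period 5, so first ionization energy increases left to right.
The lowest first ionization energy among these belongs to Rb.

Rb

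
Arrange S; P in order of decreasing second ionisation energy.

After 1 electron has been removed, what remains? S⁺ still has 5 valence electrons; P⁺ still has 4 valence electrons.
All are still removing valence electrons, so compare the +1 ions as you would atoms: IE_2 generally rises across a period (higher Z_eff) and falls down a group (larger shell), subject to the usual subshell exceptions.
Valence configurations: S⁺ [Ne]3s²3p³, P⁺ [Ne]3s²3p².
Tabulated IE_2 (kJ/mol): S 2252, P 1907.
Hence IE_2: P < S.

S > P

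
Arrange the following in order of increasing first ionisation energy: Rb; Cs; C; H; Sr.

Cs < Rb < Sr < C < H

First ionization energy rises across a period (greater Z_eff holds electrons more tightly) and falls down a group (valence electrons are farther from the nucleus).
These span different periods and groups, so the two trends combine.
Rb > Cs: Rb sits above Cs in group 1, so the down-group effect alone puts Rb higher.
Sr > Rb: Sr lies to the right of Rb in period 5, so the across-period effect alone puts Sr higher.
C > Sr: relative to Sr, both the across-period and down-group shifts push C's first ionization energy up.
H > C: the two effects oppose for this pair; the down-group effect wins (1312 vs 1086 kJ/mol).
Approximate values (kJ/mol): H 1312, C 1086, Rb 403, Sr 550, Cs 376.
So from lowest to highest: Cs < Rb < Sr < C < H.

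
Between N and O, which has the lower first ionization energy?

O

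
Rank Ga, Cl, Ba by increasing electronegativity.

Ba < Ga < Cl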